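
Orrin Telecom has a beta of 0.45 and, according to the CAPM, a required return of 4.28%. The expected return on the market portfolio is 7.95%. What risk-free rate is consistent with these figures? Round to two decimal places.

E(R) = R_f + β(E(R_m) − R_f) = R_f(1 − β) + β·E(R_m)
4.28% = R_f × (1 − 0.45) + 0.45 × 7.95%
4.28% = R_f × 0.55 + 3.5775%
R_f = (4.28% − 3.5775%) / 0.55 = 1.28%

1.28%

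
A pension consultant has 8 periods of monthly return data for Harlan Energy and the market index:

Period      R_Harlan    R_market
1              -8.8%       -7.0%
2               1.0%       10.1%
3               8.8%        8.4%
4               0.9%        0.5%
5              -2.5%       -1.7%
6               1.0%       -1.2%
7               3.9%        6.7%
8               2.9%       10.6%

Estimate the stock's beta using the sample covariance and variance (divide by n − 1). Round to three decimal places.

Mean R_i = (-8.8 + 1.0 + 8.8 + 0.9 − 2.5 + 1.0 + 3.9 + 2.9) / 8 = 0.9000%
Mean R_m = (-7.0 + 10.1 + 8.4 + 0.5 − 1.7 − 1.2 + 6.7 + 10.6) / 8 = 3.3000%
Σ(R_i − R̄_i)(R_m − R̄_m) = 182.2300  ⇒  Cov = 182.2300 / 7 = 26.0329
Σ(R_m − R̄_m)² = 296.2800  ⇒  Var(R_m) = 296.2800 / 7 = 42.3257
β = Cov / Var(R_m) = 26.0329 / 42.3257 = 0.6151

0.615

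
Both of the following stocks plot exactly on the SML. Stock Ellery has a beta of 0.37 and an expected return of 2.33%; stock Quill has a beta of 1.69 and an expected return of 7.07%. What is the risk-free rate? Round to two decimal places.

1.00%

Both satisfy E(R) = R_f + β·MRP, so the slope of the SML is
MRP = (7.07% − 2.33%) / (1.69 − 0.37) = 4.74% / 1.32 = 3.5909%
R_f = E(R_Ellery) − β_Ellery·MRP = 2.33% − 0.37 × 3.5909% = 1.0014%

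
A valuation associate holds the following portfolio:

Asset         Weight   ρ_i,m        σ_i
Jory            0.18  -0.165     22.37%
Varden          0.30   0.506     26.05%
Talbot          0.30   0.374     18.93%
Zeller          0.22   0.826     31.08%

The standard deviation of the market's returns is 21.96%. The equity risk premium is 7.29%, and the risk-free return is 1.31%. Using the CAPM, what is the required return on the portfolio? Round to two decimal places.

4.98%

β_Jory = -0.165 × 22.37% / 21.96% = -0.1681
β_Varden = 0.506 × 26.05% / 21.96% = 0.6002
β_Talbot = 0.374 × 18.93% / 21.96% = 0.3224
β_Zeller = 0.826 × 31.08% / 21.96% = 1.1690
β_P = Σ w_i β_i = 0.18×-0.1681 + 0.30×0.6002 + 0.30×0.3224 + 0.22×1.1690 = 0.5037
E(R_P) = R_f + β_P × MRP = 1.31% + 0.5037 × 7.29% = 4.98%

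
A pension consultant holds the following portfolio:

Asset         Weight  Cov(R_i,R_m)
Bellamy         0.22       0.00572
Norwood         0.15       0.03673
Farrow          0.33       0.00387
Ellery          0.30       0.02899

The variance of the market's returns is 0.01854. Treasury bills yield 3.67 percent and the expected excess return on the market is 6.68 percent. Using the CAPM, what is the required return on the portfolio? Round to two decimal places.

9.70%

β_Bellamy = 0.00572 / 0.01854 = 0.3085
β_Norwood = 0.03673 / 0.01854 = 1.9811
β_Farrow = 0.00387 / 0.01854 = 0.2087
β_Ellery = 0.02899 / 0.01854 = 1.5636
β_P = Σ w_i β_i = 0.22×0.3085 + 0.15×1.9811 + 0.33×0.2087 + 0.30×1.5636 = 0.9030
E(R_P) = R_f + β_P × MRP = 3.67% + 0.9030 × 6.68% = 9.70%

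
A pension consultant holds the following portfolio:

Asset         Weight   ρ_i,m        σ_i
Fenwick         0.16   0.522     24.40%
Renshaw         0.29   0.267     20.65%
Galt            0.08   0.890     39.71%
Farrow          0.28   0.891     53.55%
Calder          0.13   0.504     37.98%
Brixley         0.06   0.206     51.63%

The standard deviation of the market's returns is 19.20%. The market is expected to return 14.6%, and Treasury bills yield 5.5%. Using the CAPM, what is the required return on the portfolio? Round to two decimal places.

β_Fenwick = 0.522 × 24.40% / 19.20% = 0.6634
β_Renshaw = 0.267 × 20.65% / 19.20% = 0.2872
β_Galt = 0.890 × 39.71% / 19.20% = 1.8407
β_Farrow = 0.891 × 53.55% / 19.20% = 2.4851
β_Calder = 0.504 × 37.98% / 19.20% = 0.9970
β_Brixley = 0.206 × 51.63% / 19.20% = 0.5539
β_P = Σ w_i β_i = 0.16×0.6634 + 0.29×0.2872 + 0.08×1.8407 + 0.28×2.4851 + 0.13×0.9970 + 0.06×0.5539 = 1.1954
MRP = 14.6% − 5.5% = 9.10%
E(R_P) = R_f + β_P × MRP = 5.5% + 1.1954 × 9.1% = 16.38%

16.38%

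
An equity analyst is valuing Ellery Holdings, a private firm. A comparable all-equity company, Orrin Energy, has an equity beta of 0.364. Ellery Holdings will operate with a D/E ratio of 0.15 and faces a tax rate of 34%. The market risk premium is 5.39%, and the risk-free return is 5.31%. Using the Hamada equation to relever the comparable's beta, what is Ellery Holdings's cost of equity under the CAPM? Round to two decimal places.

β_L = β_U × [1 + (1 − t)(D/E)] = 0.364 × [1 + (1 − 0.34) × 0.15]
    = 0.364 × [1 + 0.66 × 0.15] = 0.364 × 1.0990 = 0.4000
E(R) = R_f + β_L × MRP = 5.31% + 0.4000 × 5.39% = 7.47%

7.47%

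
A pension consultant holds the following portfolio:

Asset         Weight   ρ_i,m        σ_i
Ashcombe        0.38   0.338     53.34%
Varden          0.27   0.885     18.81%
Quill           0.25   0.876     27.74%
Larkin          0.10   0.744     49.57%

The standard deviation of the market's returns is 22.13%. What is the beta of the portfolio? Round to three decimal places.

0.954

β_Ashcombe = 0.338 × 53.34% / 22.13% = 0.8147
β_Varden = 0.885 × 18.81% / 22.13% = 0.7522
β_Quill = 0.876 × 27.74% / 22.13% = 1.0981
β_Larkin = 0.744 × 49.57% / 22.13% = 1.6665
β_P = Σ w_i β_i = 0.38×0.8147 + 0.27×0.7522 + 0.25×1.0981 + 0.10×1.6665 = 0.9539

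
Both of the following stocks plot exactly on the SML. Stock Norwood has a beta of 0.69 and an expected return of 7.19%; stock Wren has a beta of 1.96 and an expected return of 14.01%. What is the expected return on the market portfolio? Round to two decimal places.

8.85%

Both satisfy E(R) = R_f + β·MRP, so the slope of the SML is
MRP = (14.01% − 7.19%) / (1.96 − 0.69) = 6.82% / 1.27 = 5.3701%
R_f = E(R_Norwood) − β_Norwood·MRP = 7.19% − 0.69 × 5.3701% = 3.4846%
E(R_m) = R_f + MRP = 3.4846% + 5.3701% = 8.85%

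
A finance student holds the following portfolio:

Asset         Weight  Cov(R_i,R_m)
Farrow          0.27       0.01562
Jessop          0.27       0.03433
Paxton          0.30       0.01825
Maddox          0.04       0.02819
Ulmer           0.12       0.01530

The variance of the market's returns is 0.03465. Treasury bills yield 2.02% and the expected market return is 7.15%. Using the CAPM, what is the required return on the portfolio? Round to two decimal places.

5.27%

β_Farrow = 0.01562 / 0.03465 = 0.4508
β_Jessop = 0.03433 / 0.03465 = 0.9908
β_Paxton = 0.01825 / 0.03465 = 0.5267
β_Maddox = 0.02819 / 0.03465 = 0.8136
β_Ulmer = 0.01530 / 0.03465 = 0.4416
β_P = Σ w_i β_i = 0.27×0.4508 + 0.27×0.9908 + 0.30×0.5267 + 0.04×0.8136 + 0.12×0.4416 = 0.6328
MRP = 7.15% − 2.02% = 5.13%
E(R_P) = R_f + β_P × MRP = 2.02% + 0.6328 × 5.13% = 5.27%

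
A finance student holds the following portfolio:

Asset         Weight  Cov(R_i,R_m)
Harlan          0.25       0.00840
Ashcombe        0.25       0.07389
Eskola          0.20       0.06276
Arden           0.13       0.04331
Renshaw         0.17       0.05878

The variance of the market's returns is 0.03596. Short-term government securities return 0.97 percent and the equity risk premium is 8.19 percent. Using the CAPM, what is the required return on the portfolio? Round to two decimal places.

β_Harlan = 0.00840 / 0.03596 = 0.2336
β_Ashcombe = 0.07389 / 0.03596 = 2.0548
β_Eskola = 0.06276 / 0.03596 = 1.7453
β_Arden = 0.04331 / 0.03596 = 1.2044
β_Renshaw = 0.05878 / 0.03596 = 1.6346
β_P = Σ w_i β_i = 0.25×0.2336 + 0.25×2.0548 + 0.20×1.7453 + 0.13×1.2044 + 0.17×1.6346 = 1.3556
E(R_P) = R_f + β_P × MRP = 0.97% + 1.3556 × 8.19% = 12.07%

12.07%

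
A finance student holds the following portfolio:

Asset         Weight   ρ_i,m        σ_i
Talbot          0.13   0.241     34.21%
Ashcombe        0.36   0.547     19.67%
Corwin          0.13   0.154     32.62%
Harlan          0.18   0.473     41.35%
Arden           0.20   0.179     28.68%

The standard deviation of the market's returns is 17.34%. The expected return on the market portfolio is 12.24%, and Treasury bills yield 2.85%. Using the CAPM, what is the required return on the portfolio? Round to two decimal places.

β_Talbot = 0.241 × 34.21% / 17.34% = 0.4755
β_Ashcombe = 0.547 × 19.67% / 17.34% = 0.6205
β_Corwin = 0.154 × 32.62% / 17.34% = 0.2897
β_Harlan = 0.473 × 41.35% / 17.34% = 1.1279
β_Arden = 0.179 × 28.68% / 17.34% = 0.2961
β_P = Σ w_i β_i = 0.13×0.4755 + 0.36×0.6205 + 0.13×0.2897 + 0.18×1.1279 + 0.20×0.2961 = 0.5851
MRP = 12.24% − 2.85% = 9.39%
E(R_P) = R_f + β_P × MRP = 2.85% + 0.5851 × 9.39% = 8.34%

8.34%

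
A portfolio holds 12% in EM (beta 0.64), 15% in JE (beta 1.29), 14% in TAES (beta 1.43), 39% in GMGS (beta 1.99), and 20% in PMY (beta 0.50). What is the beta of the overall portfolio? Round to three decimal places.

β_P = Σ w_i β_i = 0.12×0.64 + 0.15×1.29 + 0.14×1.43 + 0.39×1.99 + 0.20×0.50 = 1.3466

1.347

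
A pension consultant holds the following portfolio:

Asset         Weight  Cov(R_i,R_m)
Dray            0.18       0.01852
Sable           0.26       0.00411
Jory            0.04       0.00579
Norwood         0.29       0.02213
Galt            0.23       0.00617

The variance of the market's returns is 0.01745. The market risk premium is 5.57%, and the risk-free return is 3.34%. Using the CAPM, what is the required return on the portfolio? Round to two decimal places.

β_Dray = 0.01852 / 0.01745 = 1.0613
β_Sable = 0.00411 / 0.01745 = 0.2355
β_Jory = 0.00579 / 0.01745 = 0.3318
β_Norwood = 0.02213 / 0.01745 = 1.2682
β_Galt = 0.00617 / 0.01745 = 0.3536
β_P = Σ w_i β_i = 0.18×1.0613 + 0.26×0.2355 + 0.04×0.3318 + 0.29×1.2682 + 0.23×0.3536 = 0.7146
E(R_P) = R_f + β_P × MRP = 3.34% + 0.7146 × 5.57% = 7.32%

7.32%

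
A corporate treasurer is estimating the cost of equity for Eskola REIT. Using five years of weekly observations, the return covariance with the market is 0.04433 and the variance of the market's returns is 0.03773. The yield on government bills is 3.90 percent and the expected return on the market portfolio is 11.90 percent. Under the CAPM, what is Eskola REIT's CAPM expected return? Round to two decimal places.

β = Cov(R_i, R_m) / Var(R_m) = 0.04433 / 0.03773 = 1.1749
MRP = 11.90% − 3.90% = 8.00%
E(R) = R_f + β × MRP = 3.90% + 1.1749 × 8.00% = 13.30%

13.30%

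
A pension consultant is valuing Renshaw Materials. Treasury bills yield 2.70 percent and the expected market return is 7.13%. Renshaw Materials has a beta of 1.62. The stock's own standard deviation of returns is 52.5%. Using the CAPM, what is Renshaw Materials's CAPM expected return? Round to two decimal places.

9.88%

Market risk premium = E(R_m) − R_f = 7.13% − 2.70% = 4.43%
E(R) = R_f + β × MRP = 2.70% + 1.62 × 4.43% = 9.88%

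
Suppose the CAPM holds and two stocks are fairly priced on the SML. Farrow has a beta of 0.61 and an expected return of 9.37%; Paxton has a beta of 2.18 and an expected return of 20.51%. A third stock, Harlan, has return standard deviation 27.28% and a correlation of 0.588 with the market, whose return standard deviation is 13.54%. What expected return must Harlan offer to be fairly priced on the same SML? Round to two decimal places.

MRP = (20.51% − 9.37%) / (2.18 − 0.61) = 7.0955%
R_f = 9.37% − 0.61 × 7.0955% = 5.0417%
β_Harlan = ρ·σ_i/σ_m = 0.588 × 27.28 / 13.54 = 1.1847
E(R_Harlan) = R_f + β × MRP = 5.0417% + 1.1847 × 7.0955% = 13.45%

13.45%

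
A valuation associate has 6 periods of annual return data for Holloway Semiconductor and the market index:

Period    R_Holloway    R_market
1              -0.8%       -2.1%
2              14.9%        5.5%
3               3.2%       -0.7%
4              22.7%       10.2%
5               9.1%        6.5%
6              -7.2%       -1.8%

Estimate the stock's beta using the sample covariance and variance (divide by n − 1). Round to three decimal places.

1.970

Mean R_i = (-0.8 + 14.9 + 3.2 + 22.7 + 9.1 − 7.2) / 6 = 6.9833%
Mean R_m = (-2.1 + 5.5 − 0.7 + 10.2 + 6.5 − 1.8) / 6 = 2.9333%
Σ(R_i − R̄_i)(R_m − R̄_m) = 262.1333  ⇒  Cov = 262.1333 / 5 = 52.4267
Σ(R_m − R̄_m)² = 133.0533  ⇒  Var(R_m) = 133.0533 / 5 = 26.6107
β = Cov / Var(R_m) = 52.4267 / 26.6107 = 1.9701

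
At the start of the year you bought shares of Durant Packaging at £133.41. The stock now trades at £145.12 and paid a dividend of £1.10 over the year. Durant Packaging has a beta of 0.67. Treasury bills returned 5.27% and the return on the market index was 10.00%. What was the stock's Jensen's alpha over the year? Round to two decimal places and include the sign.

Realised HPR = (P1 + D1 − P0) / P0 = (145.12 + 1.10 − 133.41) / 133.41 = 12.81 / 133.41 = 9.6020%
MRP = 10.00% − 5.27% = 4.73%
CAPM required = R_f + β·MRP = 5.27% + 0.67 × 4.73% = 8.4391%
α = realised − required = 9.6020% − 8.4391% = +1.16%

+1.16%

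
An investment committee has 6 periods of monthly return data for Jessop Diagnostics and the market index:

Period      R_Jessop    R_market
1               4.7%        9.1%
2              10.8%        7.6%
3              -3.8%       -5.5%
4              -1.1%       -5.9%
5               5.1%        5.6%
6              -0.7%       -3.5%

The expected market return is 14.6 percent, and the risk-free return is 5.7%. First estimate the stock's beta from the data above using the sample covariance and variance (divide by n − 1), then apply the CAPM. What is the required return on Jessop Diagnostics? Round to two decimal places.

11.81%

Mean R_i = (4.7 + 10.8 − 3.8 − 1.1 + 5.1 − 0.7) / 6 = 2.5000%
Mean R_m = (9.1 + 7.6 − 5.5 − 5.9 + 5.6 − 3.5) / 6 = 1.2333%
Σ(R_i − R̄_i)(R_m − R̄_m) = 164.7500  ⇒  Cov = 164.7500 / 5 = 32.9500
Σ(R_m − R̄_m)² = 240.1133  ⇒  Var(R_m) = 240.1133 / 5 = 48.0227
β = Cov / Var(R_m) = 32.9500 / 48.0227 = 0.6861
MRP = 14.6% − 5.7% = 8.90%
E(R) = R_f + β × MRP = 5.7% + 0.6861 × 8.9% = 11.81%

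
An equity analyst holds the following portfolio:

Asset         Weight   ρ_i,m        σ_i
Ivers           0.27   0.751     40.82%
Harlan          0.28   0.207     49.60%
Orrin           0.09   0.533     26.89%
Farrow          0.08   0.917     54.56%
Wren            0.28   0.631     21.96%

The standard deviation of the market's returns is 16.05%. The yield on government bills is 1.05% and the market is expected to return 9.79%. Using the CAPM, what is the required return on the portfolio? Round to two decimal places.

β_Ivers = 0.751 × 40.82% / 16.05% = 1.9100
β_Harlan = 0.207 × 49.60% / 16.05% = 0.6397
β_Orrin = 0.533 × 26.89% / 16.05% = 0.8930
β_Farrow = 0.917 × 54.56% / 16.05% = 3.1172
β_Wren = 0.631 × 21.96% / 16.05% = 0.8633
β_P = Σ w_i β_i = 0.27×1.9100 + 0.28×0.6397 + 0.09×0.8930 + 0.08×3.1172 + 0.28×0.8633 = 1.2663
MRP = 9.79% − 1.05% = 8.74%
E(R_P) = R_f + β_P × MRP = 1.05% + 1.2663 × 8.74% = 12.12%

12.12%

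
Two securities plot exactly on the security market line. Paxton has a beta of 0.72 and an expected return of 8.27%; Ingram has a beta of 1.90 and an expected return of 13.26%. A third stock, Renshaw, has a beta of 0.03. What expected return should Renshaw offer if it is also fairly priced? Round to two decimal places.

5.35%

MRP (SML slope) = (13.26% − 8.27%) / (1.90 − 0.72) = 4.99% / 1.18 = 4.2288%
R_f (intercept) = 8.27% − 0.72 × 4.2288% = 5.2253%
E(R_Renshaw) = R_f + β × MRP = 5.2253% + 0.03 × 4.2288% = 5.35%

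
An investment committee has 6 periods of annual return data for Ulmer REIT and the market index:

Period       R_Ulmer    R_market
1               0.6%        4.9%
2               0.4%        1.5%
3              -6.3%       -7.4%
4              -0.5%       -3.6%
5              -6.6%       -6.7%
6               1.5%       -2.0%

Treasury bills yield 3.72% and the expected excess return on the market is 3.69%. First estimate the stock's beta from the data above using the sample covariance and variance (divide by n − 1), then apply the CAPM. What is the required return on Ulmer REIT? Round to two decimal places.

5.97%

Mean R_i = (0.6 + 0.4 − 6.3 − 0.5 − 6.6 + 1.5) / 6 = -1.8167%
Mean R_m = (4.9 + 1.5 − 7.4 − 3.6 − 6.7 − 2.0) / 6 = -2.2167%
Σ(R_i − R̄_i)(R_m − R̄_m) = 69.0183  ⇒  Cov = 69.0183 / 5 = 13.8037
Σ(R_m − R̄_m)² = 113.3883  ⇒  Var(R_m) = 113.3883 / 5 = 22.6777
β = Cov / Var(R_m) = 13.8037 / 22.6777 = 0.6087
E(R) = R_f + β × MRP = 3.72% + 0.6087 × 3.69% = 5.97%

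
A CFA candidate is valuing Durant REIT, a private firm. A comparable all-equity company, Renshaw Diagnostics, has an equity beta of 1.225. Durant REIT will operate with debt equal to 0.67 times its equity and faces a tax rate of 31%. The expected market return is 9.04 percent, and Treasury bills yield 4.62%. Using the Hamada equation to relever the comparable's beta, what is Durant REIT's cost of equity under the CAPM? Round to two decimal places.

12.54%

β_L = β_U × [1 + (1 − t)(D/E)] = 1.225 × [1 + (1 − 0.31) × 0.67]
    = 1.225 × [1 + 0.69 × 0.67] = 1.225 × 1.4623 = 1.7913
MRP = 9.04% − 4.62% = 4.42%
E(R) = R_f + β_L × MRP = 4.62% + 1.7913 × 4.42% = 12.54%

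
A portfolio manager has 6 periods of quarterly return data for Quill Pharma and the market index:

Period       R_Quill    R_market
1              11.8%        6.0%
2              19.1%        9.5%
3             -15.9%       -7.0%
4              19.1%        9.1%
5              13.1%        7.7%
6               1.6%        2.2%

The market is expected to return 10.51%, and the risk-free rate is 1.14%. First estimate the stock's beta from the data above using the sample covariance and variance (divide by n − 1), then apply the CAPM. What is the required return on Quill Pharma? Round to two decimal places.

21.11%

Mean R_i = (11.8 + 19.1 − 15.9 + 19.1 + 13.1 + 1.6) / 6 = 8.1333%
Mean R_m = (6.0 + 9.5 − 7.0 + 9.1 + 7.7 + 2.2) / 6 = 4.5833%
Σ(R_i − R̄_i)(R_m − R̄_m) = 418.0833  ⇒  Cov = 418.0833 / 5 = 83.6167
Σ(R_m − R̄_m)² = 196.1483  ⇒  Var(R_m) = 196.1483 / 5 = 39.2297
β = Cov / Var(R_m) = 83.6167 / 39.2297 = 2.1315
MRP = 10.51% − 1.14% = 9.37%
E(R) = R_f + β × MRP = 1.14% + 2.1315 × 9.37% = 21.11%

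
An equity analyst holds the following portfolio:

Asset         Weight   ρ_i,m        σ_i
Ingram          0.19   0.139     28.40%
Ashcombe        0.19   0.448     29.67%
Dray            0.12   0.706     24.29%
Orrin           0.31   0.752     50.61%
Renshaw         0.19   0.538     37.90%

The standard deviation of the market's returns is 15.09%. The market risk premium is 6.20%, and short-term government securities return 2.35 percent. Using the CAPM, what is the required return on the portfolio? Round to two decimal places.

β_Ingram = 0.139 × 28.40% / 15.09% = 0.2616
β_Ashcombe = 0.448 × 29.67% / 15.09% = 0.8809
β_Dray = 0.706 × 24.29% / 15.09% = 1.1364
β_Orrin = 0.752 × 50.61% / 15.09% = 2.5221
β_Renshaw = 0.538 × 37.90% / 15.09% = 1.3512
β_P = Σ w_i β_i = 0.19×0.2616 + 0.19×0.8809 + 0.12×1.1364 + 0.31×2.5221 + 0.19×1.3512 = 1.3920
E(R_P) = R_f + β_P × MRP = 2.35% + 1.3920 × 6.20% = 10.98%

10.98%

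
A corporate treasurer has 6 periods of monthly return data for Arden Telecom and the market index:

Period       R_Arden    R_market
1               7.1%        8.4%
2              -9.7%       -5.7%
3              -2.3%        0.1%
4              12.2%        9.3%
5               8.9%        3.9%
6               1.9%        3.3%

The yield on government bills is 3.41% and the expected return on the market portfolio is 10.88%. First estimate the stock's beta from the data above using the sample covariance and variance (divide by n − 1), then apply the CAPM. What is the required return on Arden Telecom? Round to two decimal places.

13.67%

Mean R_i = (7.1 − 9.7 − 2.3 + 12.2 + 8.9 + 1.9) / 6 = 3.0167%
Mean R_m = (8.4 − 5.7 + 0.1 + 9.3 + 3.9 + 3.3) / 6 = 3.2167%
Σ(R_i − R̄_i)(R_m − R̄_m) = 210.9183  ⇒  Cov = 210.9183 / 5 = 42.1837
Σ(R_m − R̄_m)² = 153.5683  ⇒  Var(R_m) = 153.5683 / 5 = 30.7137
β = Cov / Var(R_m) = 42.1837 / 30.7137 = 1.3734
MRP = 10.88% − 3.41% = 7.47%
E(R) = R_f + β × MRP = 3.41% + 1.3734 × 7.47% = 13.67%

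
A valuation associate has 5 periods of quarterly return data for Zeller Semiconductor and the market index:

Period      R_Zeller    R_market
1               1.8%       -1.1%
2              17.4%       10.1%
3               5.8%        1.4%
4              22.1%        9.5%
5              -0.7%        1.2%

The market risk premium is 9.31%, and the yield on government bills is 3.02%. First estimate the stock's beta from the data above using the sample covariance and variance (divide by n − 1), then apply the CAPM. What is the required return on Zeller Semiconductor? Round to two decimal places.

Mean R_i = (1.8 + 17.4 + 5.8 + 22.1 − 0.7) / 5 = 9.2800%
Mean R_m = (-1.1 + 10.1 + 1.4 + 9.5 + 1.2) / 5 = 4.2200%
Σ(R_i − R̄_i)(R_m − R̄_m) = 195.1820  ⇒  Cov = 195.1820 / 4 = 48.7955
Σ(R_m − R̄_m)² = 107.8280  ⇒  Var(R_m) = 107.8280 / 4 = 26.9570
β = Cov / Var(R_m) = 48.7955 / 26.9570 = 1.8101
E(R) = R_f + β × MRP = 3.02% + 1.8101 × 9.31% = 19.87%

19.87%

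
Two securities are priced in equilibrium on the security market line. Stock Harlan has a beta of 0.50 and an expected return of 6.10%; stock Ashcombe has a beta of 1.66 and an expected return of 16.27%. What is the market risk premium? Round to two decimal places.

8.77%

Both satisfy E(R) = R_f + β·MRP, so the slope of the SML is
MRP = (16.27% − 6.10%) / (1.66 − 0.50) = 10.17% / 1.16 = 8.7672%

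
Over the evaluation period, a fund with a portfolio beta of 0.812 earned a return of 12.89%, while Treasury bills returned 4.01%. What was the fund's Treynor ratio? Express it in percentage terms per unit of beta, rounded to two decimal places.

10.94%

Treynor = (R_P − R_f) / β_P = (12.89% − 4.01%) / 0.8120 = 8.88% / 0.8120 = 10.94%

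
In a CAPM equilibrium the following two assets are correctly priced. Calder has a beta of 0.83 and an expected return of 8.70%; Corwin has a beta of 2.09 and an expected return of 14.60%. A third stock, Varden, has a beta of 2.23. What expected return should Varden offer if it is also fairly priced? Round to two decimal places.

MRP (SML slope) = (14.60% − 8.70%) / (2.09 − 0.83) = 5.90% / 1.26 = 4.6825%
R_f (intercept) = 8.70% − 0.83 × 4.6825% = 4.8135%
E(R_Varden) = R_f + β × MRP = 4.8135% + 2.23 × 4.6825% = 15.26%

15.26%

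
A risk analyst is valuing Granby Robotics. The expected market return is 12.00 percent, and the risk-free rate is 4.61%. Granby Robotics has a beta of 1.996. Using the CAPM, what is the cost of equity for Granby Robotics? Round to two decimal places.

Market risk premium = E(R_m) − R_f = 12.00% − 4.61% = 7.39%
E(R) = R_f + β × MRP = 4.61% + 1.996 × 7.39% = 19.36%

19.36%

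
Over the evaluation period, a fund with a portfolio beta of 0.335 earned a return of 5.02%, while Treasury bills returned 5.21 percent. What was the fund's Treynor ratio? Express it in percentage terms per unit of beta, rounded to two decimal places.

-0.57%

Treynor = (R_P − R_f) / β_P = (5.02% − 5.21%) / 0.3350 = -0.19% / 0.3350 = -0.57%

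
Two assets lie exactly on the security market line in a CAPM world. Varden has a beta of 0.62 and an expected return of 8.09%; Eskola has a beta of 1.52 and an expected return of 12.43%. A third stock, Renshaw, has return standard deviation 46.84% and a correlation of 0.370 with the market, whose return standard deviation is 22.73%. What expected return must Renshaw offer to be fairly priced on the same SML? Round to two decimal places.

8.78%

MRP = (12.43% − 8.09%) / (1.52 − 0.62) = 4.8222%
R_f = 8.09% − 0.62 × 4.8222% = 5.1002%
β_Renshaw = ρ·σ_i/σ_m = 0.370 × 46.84 / 22.73 = 0.7625
E(R_Renshaw) = R_f + β × MRP = 5.1002% + 0.7625 × 4.8222% = 8.78%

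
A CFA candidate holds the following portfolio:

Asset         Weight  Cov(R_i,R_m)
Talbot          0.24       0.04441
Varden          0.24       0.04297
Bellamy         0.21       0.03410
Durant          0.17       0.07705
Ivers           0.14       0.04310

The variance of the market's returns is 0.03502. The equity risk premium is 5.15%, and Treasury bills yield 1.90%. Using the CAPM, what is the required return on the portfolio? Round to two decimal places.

8.85%

β_Talbot = 0.04441 / 0.03502 = 1.2681
β_Varden = 0.04297 / 0.03502 = 1.2270
β_Bellamy = 0.03410 / 0.03502 = 0.9737
β_Durant = 0.07705 / 0.03502 = 2.2002
β_Ivers = 0.04310 / 0.03502 = 1.2307
β_P = Σ w_i β_i = 0.24×1.2681 + 0.24×1.2270 + 0.21×0.9737 + 0.17×2.2002 + 0.14×1.2307 = 1.3496
E(R_P) = R_f + β_P × MRP = 1.90% + 1.3496 × 5.15% = 8.85%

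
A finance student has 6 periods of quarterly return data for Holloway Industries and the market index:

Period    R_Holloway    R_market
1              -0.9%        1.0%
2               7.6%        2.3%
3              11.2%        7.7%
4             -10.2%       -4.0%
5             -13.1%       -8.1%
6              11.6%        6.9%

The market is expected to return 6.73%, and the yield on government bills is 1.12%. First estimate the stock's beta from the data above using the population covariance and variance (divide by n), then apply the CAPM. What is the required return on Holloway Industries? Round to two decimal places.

10.72%

Mean R_i = (-0.9 + 7.6 + 11.2 − 10.2 − 13.1 + 11.6) / 6 = 1.0333%
Mean R_m = (1.0 + 2.3 + 7.7 − 4.0 − 8.1 + 6.9) / 6 = 0.9667%
Σ(R_i − R̄_i)(R_m − R̄_m) = 323.7767  ⇒  Cov = 323.7767 / 6 = 53.9628
Σ(R_m − R̄_m)² = 189.1933  ⇒  Var(R_m) = 189.1933 / 6 = 31.5322
β = Cov / Var(R_m) = 53.9628 / 31.5322 = 1.7114
MRP = 6.73% − 1.12% = 5.61%
E(R) = R_f + β × MRP = 1.12% + 1.7114 × 5.61% = 10.72%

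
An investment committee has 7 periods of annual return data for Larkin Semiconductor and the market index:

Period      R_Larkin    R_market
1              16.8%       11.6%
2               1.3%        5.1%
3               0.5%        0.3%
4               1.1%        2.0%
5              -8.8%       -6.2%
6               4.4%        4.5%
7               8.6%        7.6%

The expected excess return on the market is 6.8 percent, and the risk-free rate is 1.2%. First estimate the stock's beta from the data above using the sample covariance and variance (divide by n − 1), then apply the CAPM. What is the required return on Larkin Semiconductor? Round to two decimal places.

10.33%

Mean R_i = (16.8 + 1.3 + 0.5 + 1.1 − 8.8 + 4.4 + 8.6) / 7 = 3.4143%
Mean R_m = (11.6 + 5.1 + 0.3 + 2.0 − 6.2 + 4.5 + 7.6) / 7 = 3.5571%
Σ(R_i − R̄_i)(R_m − R̄_m) = 258.5643  ⇒  Cov = 258.5643 / 6 = 43.0941
Σ(R_m − R̄_m)² = 192.5371  ⇒  Var(R_m) = 192.5371 / 6 = 32.0895
β = Cov / Var(R_m) = 43.0941 / 32.0895 = 1.3429
E(R) = R_f + β × MRP = 1.2% + 1.3429 × 6.8% = 10.33%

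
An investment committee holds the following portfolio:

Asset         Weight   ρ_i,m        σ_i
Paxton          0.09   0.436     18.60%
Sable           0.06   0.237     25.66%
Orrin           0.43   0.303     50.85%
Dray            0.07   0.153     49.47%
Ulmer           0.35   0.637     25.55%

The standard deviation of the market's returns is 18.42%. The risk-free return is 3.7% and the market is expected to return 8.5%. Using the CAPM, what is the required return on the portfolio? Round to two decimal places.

7.33%

β_Paxton = 0.436 × 18.60% / 18.42% = 0.4403
β_Sable = 0.237 × 25.66% / 18.42% = 0.3302
β_Orrin = 0.303 × 50.85% / 18.42% = 0.8365
β_Dray = 0.153 × 49.47% / 18.42% = 0.4109
β_Ulmer = 0.637 × 25.55% / 18.42% = 0.8836
β_P = Σ w_i β_i = 0.09×0.4403 + 0.06×0.3302 + 0.43×0.8365 + 0.07×0.4109 + 0.35×0.8836 = 0.7572
MRP = 8.5% − 3.7% = 4.80%
E(R_P) = R_f + β_P × MRP = 3.7% + 0.7572 × 4.8% = 7.33%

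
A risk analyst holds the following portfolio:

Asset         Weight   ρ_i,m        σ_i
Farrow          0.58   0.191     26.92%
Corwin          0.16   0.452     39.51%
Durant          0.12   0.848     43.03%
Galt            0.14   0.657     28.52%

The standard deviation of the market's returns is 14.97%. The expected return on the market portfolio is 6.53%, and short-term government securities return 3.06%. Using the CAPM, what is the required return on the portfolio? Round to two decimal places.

β_Farrow = 0.191 × 26.92% / 14.97% = 0.3435
β_Corwin = 0.452 × 39.51% / 14.97% = 1.1930
β_Durant = 0.848 × 43.03% / 14.97% = 2.4375
β_Galt = 0.657 × 28.52% / 14.97% = 1.2517
β_P = Σ w_i β_i = 0.58×0.3435 + 0.16×1.1930 + 0.12×2.4375 + 0.14×1.2517 = 0.8578
MRP = 6.53% − 3.06% = 3.47%
E(R_P) = R_f + β_P × MRP = 3.06% + 0.8578 × 3.47% = 6.04%

6.04%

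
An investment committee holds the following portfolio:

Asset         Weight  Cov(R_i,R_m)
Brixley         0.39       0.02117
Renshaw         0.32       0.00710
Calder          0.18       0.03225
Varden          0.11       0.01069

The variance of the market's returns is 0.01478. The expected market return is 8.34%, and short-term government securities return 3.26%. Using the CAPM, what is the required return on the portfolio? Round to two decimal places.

β_Brixley = 0.02117 / 0.01478 = 1.4323
β_Renshaw = 0.00710 / 0.01478 = 0.4804
β_Calder = 0.03225 / 0.01478 = 2.1820
β_Varden = 0.01069 / 0.01478 = 0.7233
β_P = Σ w_i β_i = 0.39×1.4323 + 0.32×0.4804 + 0.18×2.1820 + 0.11×0.7233 = 1.1846
MRP = 8.34% − 3.26% = 5.08%
E(R_P) = R_f + β_P × MRP = 3.26% + 1.1846 × 5.08% = 9.28%

9.28%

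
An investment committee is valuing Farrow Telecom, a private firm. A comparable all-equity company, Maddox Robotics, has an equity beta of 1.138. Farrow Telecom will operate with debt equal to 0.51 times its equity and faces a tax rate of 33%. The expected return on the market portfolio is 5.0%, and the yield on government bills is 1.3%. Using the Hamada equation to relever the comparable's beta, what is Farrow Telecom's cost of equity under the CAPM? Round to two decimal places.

6.95%

β_L = β_U × [1 + (1 − t)(D/E)] = 1.138 × [1 + (1 − 0.33) × 0.51]
    = 1.138 × [1 + 0.67 × 0.51] = 1.138 × 1.3417 = 1.5269
MRP = 5.0% − 1.3% = 3.70%
E(R) = R_f + β_L × MRP = 1.3% + 1.5269 × 3.7% = 6.95%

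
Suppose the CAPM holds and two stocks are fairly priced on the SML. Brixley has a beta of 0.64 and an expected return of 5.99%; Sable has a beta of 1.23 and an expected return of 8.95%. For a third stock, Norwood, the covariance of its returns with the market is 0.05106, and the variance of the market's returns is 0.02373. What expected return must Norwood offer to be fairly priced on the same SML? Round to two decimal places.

13.57%

MRP = (8.95% − 5.99%) / (1.23 − 0.64) = 5.0169%
R_f = 5.99% − 0.64 × 5.0169% = 2.7792%
β_Norwood = Cov / Var(R_m) = 0.05106 / 0.02373 = 2.1517
E(R_Norwood) = R_f + β × MRP = 2.7792% + 2.1517 × 5.0169% = 13.57%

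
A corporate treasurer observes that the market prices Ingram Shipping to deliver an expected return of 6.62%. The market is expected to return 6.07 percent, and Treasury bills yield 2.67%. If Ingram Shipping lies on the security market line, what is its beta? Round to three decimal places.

MRP = 6.07% − 2.67% = 3.40%
β = (E(R) − R_f) / MRP = (6.62% − 2.67%) / 3.40% = 3.95% / 3.40% = 1.162

1.162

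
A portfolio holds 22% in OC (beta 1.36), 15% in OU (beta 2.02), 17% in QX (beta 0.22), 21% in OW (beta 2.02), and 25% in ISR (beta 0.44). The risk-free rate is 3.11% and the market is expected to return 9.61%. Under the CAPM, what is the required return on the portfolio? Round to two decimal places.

10.74%

β_P = Σ w_i β_i = 0.22×1.36 + 0.15×2.02 + 0.17×0.22 + 0.21×2.02 + 0.25×0.44 = 1.1738
MRP = 9.61% − 3.11% = 6.50%
E(R_P) = R_f + β_P × MRP = 3.11% + 1.1738 × 6.50% = 10.74%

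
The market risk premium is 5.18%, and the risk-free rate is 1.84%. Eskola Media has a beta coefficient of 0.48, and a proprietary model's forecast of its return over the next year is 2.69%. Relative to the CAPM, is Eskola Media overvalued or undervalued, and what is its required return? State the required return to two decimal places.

Overvalued; required return 4.33%

Required return = R_f + β·MRP = 1.84% + 0.48 × 5.18% = 4.33%
Forecast 2.69% < required 4.33% → the stock plots below the SML → overvalued.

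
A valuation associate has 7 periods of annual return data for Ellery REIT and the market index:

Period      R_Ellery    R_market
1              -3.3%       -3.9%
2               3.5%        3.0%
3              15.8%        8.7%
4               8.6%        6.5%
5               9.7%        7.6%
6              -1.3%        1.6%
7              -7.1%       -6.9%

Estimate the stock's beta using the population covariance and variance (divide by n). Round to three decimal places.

1.310

Mean R_i = (-3.3 + 3.5 + 15.8 + 8.6 + 9.7 − 1.3 − 7.1) / 7 = 3.7000%
Mean R_m = (-3.9 + 3.0 + 8.7 + 6.5 + 7.6 + 1.6 − 6.9) / 7 = 2.3714%
Σ(R_i − R̄_i)(R_m − R̄_m) = 275.9400  ⇒  Cov = 275.9400 / 7 = 39.4200
Σ(R_m − R̄_m)² = 210.7143  ⇒  Var(R_m) = 210.7143 / 7 = 30.1020
β = Cov / Var(R_m) = 39.4200 / 30.1020 = 1.3095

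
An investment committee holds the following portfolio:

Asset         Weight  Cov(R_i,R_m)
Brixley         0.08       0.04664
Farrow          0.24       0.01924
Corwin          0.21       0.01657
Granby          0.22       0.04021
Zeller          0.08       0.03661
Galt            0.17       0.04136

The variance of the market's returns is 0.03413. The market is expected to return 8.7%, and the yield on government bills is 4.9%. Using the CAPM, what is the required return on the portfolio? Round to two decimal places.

8.31%

β_Brixley = 0.04664 / 0.03413 = 1.3665
β_Farrow = 0.01924 / 0.03413 = 0.5637
β_Corwin = 0.01657 / 0.03413 = 0.4855
β_Granby = 0.04021 / 0.03413 = 1.1781
β_Zeller = 0.03661 / 0.03413 = 1.0727
β_Galt = 0.04136 / 0.03413 = 1.2118
β_P = Σ w_i β_i = 0.08×1.3665 + 0.24×0.5637 + 0.21×0.4855 + 0.22×1.1781 + 0.08×1.0727 + 0.17×1.2118 = 0.8976
MRP = 8.7% − 4.9% = 3.80%
E(R_P) = R_f + β_P × MRP = 4.9% + 0.8976 × 3.8% = 8.31%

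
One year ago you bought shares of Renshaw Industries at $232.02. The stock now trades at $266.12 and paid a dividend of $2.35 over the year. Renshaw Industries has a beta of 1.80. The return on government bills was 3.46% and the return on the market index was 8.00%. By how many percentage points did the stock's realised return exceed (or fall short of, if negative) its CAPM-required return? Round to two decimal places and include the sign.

Realised HPR = (P1 + D1 − P0) / P0 = (266.12 + 2.35 − 232.02) / 232.02 = 36.45 / 232.02 = 15.7099%
MRP = 8.00% − 3.46% = 4.54%
CAPM required = R_f + β·MRP = 3.46% + 1.80 × 4.54% = 11.6320%
α = realised − required = 15.7099% − 11.6320% = +4.08%

+4.08%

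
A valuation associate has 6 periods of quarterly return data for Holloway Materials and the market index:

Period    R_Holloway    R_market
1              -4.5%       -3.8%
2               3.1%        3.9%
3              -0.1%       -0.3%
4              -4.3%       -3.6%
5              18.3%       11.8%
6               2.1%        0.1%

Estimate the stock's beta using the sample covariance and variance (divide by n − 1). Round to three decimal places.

1.410

Mean R_i = (-4.5 + 3.1 − 0.1 − 4.3 + 18.3 + 2.1) / 6 = 2.4333%
Mean R_m = (-3.8 + 3.9 − 0.3 − 3.6 + 11.8 + 0.1) / 6 = 1.3500%
Σ(R_i − R̄_i)(R_m − R̄_m) = 241.1400  ⇒  Cov = 241.1400 / 5 = 48.2280
Σ(R_m − R̄_m)² = 171.0150  ⇒  Var(R_m) = 171.0150 / 5 = 34.2030
β = Cov / Var(R_m) = 48.2280 / 34.2030 = 1.4101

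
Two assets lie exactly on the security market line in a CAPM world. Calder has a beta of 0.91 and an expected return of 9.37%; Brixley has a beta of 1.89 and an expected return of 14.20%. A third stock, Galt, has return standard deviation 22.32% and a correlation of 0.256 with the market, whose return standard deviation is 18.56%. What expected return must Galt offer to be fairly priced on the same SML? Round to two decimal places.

MRP = (14.20% − 9.37%) / (1.89 − 0.91) = 4.9286%
R_f = 9.37% − 0.91 × 4.9286% = 4.8850%
β_Galt = ρ·σ_i/σ_m = 0.256 × 22.32 / 18.56 = 0.3079
E(R_Galt) = R_f + β × MRP = 4.8850% + 0.3079 × 4.9286% = 6.40%

6.40%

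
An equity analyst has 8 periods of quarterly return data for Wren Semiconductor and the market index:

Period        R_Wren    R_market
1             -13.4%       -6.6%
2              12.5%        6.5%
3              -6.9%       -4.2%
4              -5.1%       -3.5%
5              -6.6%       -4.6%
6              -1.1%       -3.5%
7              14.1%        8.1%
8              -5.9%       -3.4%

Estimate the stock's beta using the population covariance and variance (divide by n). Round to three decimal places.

1.746

Mean R_i = (-13.4 + 12.5 − 6.9 − 5.1 − 6.6 − 1.1 + 14.1 − 5.9) / 8 = -1.5500%
Mean R_m = (-6.6 + 6.5 − 4.2 − 3.5 − 4.6 − 3.5 + 8.1 − 3.4) / 8 = -1.4000%
Σ(R_i − R̄_i)(R_m − R̄_m) = 367.6400  ⇒  Cov = 367.6400 / 8 = 45.9550
Σ(R_m − R̄_m)² = 210.6000  ⇒  Var(R_m) = 210.6000 / 8 = 26.3250
β = Cov / Var(R_m) = 45.9550 / 26.3250 = 1.7457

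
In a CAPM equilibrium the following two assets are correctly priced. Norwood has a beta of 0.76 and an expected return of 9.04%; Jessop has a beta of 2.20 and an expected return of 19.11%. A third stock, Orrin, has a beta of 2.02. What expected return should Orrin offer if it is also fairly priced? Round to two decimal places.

17.85%

MRP (SML slope) = (19.11% − 9.04%) / (2.20 − 0.76) = 10.07% / 1.44 = 6.9931%
R_f (intercept) = 9.04% − 0.76 × 6.9931% = 3.7252%
E(R_Orrin) = R_f + β × MRP = 3.7252% + 2.02 × 6.9931% = 17.85%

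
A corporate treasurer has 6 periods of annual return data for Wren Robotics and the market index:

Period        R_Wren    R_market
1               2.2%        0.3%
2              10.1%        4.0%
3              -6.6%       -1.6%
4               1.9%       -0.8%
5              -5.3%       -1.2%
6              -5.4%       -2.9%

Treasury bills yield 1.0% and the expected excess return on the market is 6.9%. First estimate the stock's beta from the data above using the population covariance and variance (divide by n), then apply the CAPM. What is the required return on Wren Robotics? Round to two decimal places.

18.29%

Mean R_i = (2.2 + 10.1 − 6.6 + 1.9 − 5.3 − 5.4) / 6 = -0.5167%
Mean R_m = (0.3 + 4.0 − 1.6 − 0.8 − 1.2 − 2.9) / 6 = -0.3667%
Σ(R_i − R̄_i)(R_m − R̄_m) = 70.9833  ⇒  Cov = 70.9833 / 6 = 11.8306
Σ(R_m − R̄_m)² = 28.3333  ⇒  Var(R_m) = 28.3333 / 6 = 4.7222
β = Cov / Var(R_m) = 11.8306 / 4.7222 = 2.5053
E(R) = R_f + β × MRP = 1.0% + 2.5053 × 6.9% = 18.29%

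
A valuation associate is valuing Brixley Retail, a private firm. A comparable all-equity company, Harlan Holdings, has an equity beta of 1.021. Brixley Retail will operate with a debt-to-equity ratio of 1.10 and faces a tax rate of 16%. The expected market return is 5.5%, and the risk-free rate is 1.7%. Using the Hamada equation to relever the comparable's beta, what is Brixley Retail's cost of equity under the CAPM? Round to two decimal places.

β_L = β_U × [1 + (1 − t)(D/E)] = 1.021 × [1 + (1 − 0.16) × 1.10]
    = 1.021 × [1 + 0.84 × 1.10] = 1.021 × 1.9240 = 1.9644
MRP = 5.5% − 1.7% = 3.80%
E(R) = R_f + β_L × MRP = 1.7% + 1.9644 × 3.8% = 9.16%

9.16%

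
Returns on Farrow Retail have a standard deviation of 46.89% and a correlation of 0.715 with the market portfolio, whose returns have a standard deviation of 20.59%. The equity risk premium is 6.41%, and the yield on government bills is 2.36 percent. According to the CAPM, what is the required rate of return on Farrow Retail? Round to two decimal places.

12.80%

β = ρ × σ_i / σ_m = 0.715 × 46.89% / 20.59% = 1.6283
E(R) = 2.36% + 1.6283 × 6.41% = 12.80%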